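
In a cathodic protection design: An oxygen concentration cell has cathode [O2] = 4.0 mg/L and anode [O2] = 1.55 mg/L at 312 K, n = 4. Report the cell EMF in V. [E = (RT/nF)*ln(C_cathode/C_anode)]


Apply the Nernst concentration-cell relation: E = (RT/nF)*ln(C_cathode/C_anode)
RT/nF = 8.314*312/(4*96485) = 0.00672117 V
ln(4.0/1.55) = 0.94804
E = 0.00672117 * 0.94804 = 0.00637 V

0.00637 V


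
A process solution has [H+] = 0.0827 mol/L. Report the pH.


pH = −log10[H+]
pH = −log10(0.0827) = 1.08

1.08


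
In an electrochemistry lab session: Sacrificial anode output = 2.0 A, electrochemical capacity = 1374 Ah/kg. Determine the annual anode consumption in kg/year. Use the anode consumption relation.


Annual consumption = current * hours per year / capacity
Rate = 2.0 * 8760 / 1374 = 12.8 kg/year

12.8 kg/year


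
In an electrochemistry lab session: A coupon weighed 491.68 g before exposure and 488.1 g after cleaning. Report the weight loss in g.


Weight loss = initial − final
WL = 491.68 − 488.1 = 3.58 g

3.58 g


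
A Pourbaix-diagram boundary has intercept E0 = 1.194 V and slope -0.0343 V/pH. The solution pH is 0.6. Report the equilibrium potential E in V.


Apply the Pourbaix line equation: E = E0 + slope*pH
E = 1.194 + (-0.0343)*0.6 = 1.194 + (-0.02058) = 1.17342 V
Rounded to 4 decimal places: E = 1.1734 V

1.1734 V


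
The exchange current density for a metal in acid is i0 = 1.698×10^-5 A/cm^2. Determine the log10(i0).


i0 = 1.698×10^-5 A/cm^2
log10(i0) = -4.77

-4.77


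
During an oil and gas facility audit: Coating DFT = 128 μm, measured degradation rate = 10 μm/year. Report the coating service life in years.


Service life = thickness / degradation rate
Life = 128 / 10 = 12.8 years

12.8 years


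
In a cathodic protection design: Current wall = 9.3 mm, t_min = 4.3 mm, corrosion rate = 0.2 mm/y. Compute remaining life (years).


Apply the remaining-life relation: RL = (t_current − t_min) / CR
RL = (9.3 − 4.3) / 0.2 = 5.0 / 0.2 = 25.0 years

25.0 years


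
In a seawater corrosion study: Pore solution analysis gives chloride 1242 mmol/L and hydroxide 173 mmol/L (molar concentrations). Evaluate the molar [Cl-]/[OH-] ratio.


Threshold parameter = [Cl-] / [OH-] (molar basis; both in mmol/L, so units cancel)
Ratio = 1242 / 173 = 7.18

7.18


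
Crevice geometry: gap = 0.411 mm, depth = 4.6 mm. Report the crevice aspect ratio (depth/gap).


Aspect ratio = depth / gap
Ratio = 4.6 / 0.411 = 11.2

11.2


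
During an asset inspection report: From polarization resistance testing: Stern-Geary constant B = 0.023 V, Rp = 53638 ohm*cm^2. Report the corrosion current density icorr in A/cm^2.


Apply the Stern-Geary relation: icorr = B / Rp
icorr = 0.023 / 53638 = 4.288×10^-7 A/cm^2

4.288×10^-7 A/cm^2


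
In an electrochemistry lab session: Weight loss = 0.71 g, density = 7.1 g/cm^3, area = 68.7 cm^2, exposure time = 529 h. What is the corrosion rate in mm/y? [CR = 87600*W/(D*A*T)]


Apply the mm/y weight-loss relation: CR = 87600 * W / (D * A * T)
Numerator: 87600 * 0.71 = 62196.0
Denominator: 7.1 * 68.7 * 529 = 258030.33
CR = 62196.0 / 258030.33 = 0.241041 mm/y

0.241041 mm/y


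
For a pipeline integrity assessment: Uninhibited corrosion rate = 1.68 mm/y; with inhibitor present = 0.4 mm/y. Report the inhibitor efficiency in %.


Apply the inhibitor-efficiency definition: IE = (CR_blank − CR_inh)/CR_blank × 100
IE = (1.68 − 0.4) / 1.68 × 100
IE = 1.28 / 1.68 × 100 = 76.2 %

76.2 %


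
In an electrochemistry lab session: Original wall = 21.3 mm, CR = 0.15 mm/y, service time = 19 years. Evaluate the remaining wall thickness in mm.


Remaining wall = original − CR × time
t = 21.3 − 0.15*19 = 21.3 − 2.85 = 18.45 mm

18.45 mm


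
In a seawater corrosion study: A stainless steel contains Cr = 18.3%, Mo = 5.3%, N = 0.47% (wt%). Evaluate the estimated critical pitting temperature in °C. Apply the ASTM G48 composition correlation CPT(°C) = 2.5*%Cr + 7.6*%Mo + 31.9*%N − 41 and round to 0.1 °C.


Apply the ASTM G48 empirical CPT estimate: CPT(°C) = 2.5*%Cr + 7.6*%Mo + 31.9*%N − 41
2.5*18.3 = 45.75; 7.6*5.3 = 40.28; 31.9*0.47 = 14.993
CPT = 45.75 + 40.28 + 14.993 − 41 = 60.023 °C
Rounded to 0.1 °C: CPT ≈ 60.0 °C

60.0 °C


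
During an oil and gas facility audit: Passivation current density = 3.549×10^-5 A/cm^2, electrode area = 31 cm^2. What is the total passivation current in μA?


I = i_pass * A, then convert A → μA (×10^6)
I = 3.549×10^-5 * 31 * 10^6 = 1100.19 μA

1100.19 μA


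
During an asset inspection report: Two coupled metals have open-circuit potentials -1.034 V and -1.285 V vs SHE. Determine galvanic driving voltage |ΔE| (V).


Driving voltage is the absolute potential difference.
|ΔE| = |-1.034 − (-1.285)| = 0.251 V

0.251 V


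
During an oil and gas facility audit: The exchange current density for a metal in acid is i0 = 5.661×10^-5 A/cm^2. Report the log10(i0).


i0 = 5.661×10^-5 A/cm^2
log10(i0) = -4.247

-4.247


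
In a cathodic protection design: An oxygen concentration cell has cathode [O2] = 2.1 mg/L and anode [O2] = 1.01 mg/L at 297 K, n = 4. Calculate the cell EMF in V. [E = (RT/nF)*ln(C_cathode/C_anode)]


Apply the Nernst concentration-cell relation: E = (RT/nF)*ln(C_cathode/C_anode)
RT/nF = 8.314*297/(4*96485) = 0.00639804 V
ln(2.1/1.01) = 0.73199
E = 0.00639804 * 0.73199 = 0.00468 V

0.00468 V


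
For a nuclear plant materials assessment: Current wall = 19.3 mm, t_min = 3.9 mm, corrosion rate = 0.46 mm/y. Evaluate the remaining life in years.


Apply the remaining-life relation: RL = (t_current − t_min) / CR
RL = (19.3 − 3.9) / 0.46 = 15.4 / 0.46 = 33.5 years

33.5 years


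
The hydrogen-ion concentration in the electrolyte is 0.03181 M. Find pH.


pH = −log10[H+]
pH = −log10(0.03181) = 1.5

1.5


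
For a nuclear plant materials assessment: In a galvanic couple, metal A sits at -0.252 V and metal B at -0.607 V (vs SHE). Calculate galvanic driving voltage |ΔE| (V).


Driving voltage is the absolute potential difference.
|ΔE| = |-0.252 − (-0.607)| = 0.355 V

0.355 V


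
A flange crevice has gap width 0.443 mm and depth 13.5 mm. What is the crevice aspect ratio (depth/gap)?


Aspect ratio = depth / gap
Ratio = 13.5 / 0.443 = 30.5

30.5


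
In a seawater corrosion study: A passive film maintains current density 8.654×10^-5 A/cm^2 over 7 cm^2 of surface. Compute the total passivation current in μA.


I = i_pass * A, then convert A → μA (×10^6)
I = 8.654×10^-5 * 7 * 10^6 = 605.78 μA

605.78 μA


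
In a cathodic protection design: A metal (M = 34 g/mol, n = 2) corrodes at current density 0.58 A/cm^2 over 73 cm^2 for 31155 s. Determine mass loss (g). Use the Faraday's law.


Apply Faraday's law: m = i*A*t*M / (n*F)
Total charge passed Q = i*A*t = 0.58*73*31155 = 1319102.7 C
m = Q*M/(n*F) = 1319102.7*34/(2*96485) = 232.41691 g

232.41691 g


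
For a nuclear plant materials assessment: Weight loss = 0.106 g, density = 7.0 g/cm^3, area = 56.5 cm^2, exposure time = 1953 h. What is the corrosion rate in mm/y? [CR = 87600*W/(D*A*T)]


Apply the mm/y weight-loss relation: CR = 87600 * W / (D * A * T)
Numerator: 87600 * 0.106 = 9285.6
Denominator: 7.0 * 56.5 * 1953 = 772411.5
CR = 9285.6 / 772411.5 = 0.01202 mm/y

0.01202 mm/y


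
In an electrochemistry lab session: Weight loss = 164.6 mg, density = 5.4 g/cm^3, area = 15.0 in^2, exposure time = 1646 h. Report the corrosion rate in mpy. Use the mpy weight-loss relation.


Apply the mpy weight-loss relation: CR = 534 * W / (D * A * T)
Numerator: 534 * 164.6 = 87896.4
Denominator: 5.4 * 15.0 * 1646 = 133326.0
CR = 87896.4 / 133326.0 = 0.6593 mpy

0.6593 mpy


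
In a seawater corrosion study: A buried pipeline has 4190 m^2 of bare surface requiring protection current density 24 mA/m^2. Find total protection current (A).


I = area * current density, then convert mA → A (÷1000)
I = 4190 * 24 / 1000 = 100.56 A

100.56 A


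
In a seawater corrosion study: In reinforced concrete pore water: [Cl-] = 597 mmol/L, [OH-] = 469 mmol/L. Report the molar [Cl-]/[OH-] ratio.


Threshold parameter = [Cl-] / [OH-] (molar basis; both in mmol/L, so units cancel)
Ratio = 597 / 469 = 1.27

1.27


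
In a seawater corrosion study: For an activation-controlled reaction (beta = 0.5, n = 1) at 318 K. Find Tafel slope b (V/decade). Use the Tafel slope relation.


Apply the Tafel slope relation: b = 2.303*R*T/(beta*n*F)
Numerator: 2.303 * 8.314 * 318 = 6088.79
Denominator: 0.5 * 1 * 96485 = 48242.5
b = 6088.79 / 48242.5 = 0.1262 V/decade

0.1262 V/decade


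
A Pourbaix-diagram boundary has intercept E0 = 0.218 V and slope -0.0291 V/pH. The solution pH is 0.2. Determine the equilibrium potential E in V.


Apply the Pourbaix line equation: E = E0 + slope*pH
E = 0.218 + (-0.0291)*0.2 = 0.218 + (-0.00582) = 0.21218 V
Rounded to 4 decimal places: E = 0.2122 V

0.2122 V


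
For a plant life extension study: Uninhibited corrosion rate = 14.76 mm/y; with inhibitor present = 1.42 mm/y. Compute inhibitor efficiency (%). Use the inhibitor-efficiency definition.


Apply the inhibitor-efficiency definition: IE = (CR_blank − CR_inh)/CR_blank × 100
IE = (14.76 − 1.42) / 14.76 × 100
IE = 13.34 / 14.76 × 100 = 90.4 %

90.4 %


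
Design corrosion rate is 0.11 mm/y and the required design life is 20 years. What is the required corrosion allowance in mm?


Corrosion allowance = CR × design life
CA = 0.11 * 20 = 2.2 mm

2.2 mm


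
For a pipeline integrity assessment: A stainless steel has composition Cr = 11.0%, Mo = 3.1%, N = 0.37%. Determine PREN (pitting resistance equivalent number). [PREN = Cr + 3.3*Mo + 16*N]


Apply the PREN formula: PREN = Cr + 3.3*Mo + 16*N
PREN = 11.0 + 3.3*3.1 + 16*0.37
PREN = 11.0 + 10.23 + 5.92 = 27.15

27.15


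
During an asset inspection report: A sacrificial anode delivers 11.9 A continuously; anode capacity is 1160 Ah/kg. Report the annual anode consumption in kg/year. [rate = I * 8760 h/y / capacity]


Annual consumption = current * hours per year / capacity
Rate = 11.9 * 8760 / 1160 = 89.9 kg/year

89.9 kg/year


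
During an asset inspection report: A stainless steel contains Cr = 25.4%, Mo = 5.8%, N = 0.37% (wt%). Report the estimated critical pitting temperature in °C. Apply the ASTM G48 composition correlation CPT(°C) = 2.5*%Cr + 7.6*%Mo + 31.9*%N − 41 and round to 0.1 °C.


Apply the ASTM G48 empirical CPT estimate: CPT(°C) = 2.5*%Cr + 7.6*%Mo + 31.9*%N − 41
2.5*25.4 = 63.5; 7.6*5.8 = 44.08; 31.9*0.37 = 11.803
CPT = 63.5 + 44.08 + 11.803 − 41 = 78.383 °C
Rounded to 0.1 °C: CPT ≈ 78.4 °C

78.4 °C


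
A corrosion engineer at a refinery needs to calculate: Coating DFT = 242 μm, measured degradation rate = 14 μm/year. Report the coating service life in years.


Service life = thickness / degradation rate
Life = 242 / 14 = 17.3 years

17.3 years


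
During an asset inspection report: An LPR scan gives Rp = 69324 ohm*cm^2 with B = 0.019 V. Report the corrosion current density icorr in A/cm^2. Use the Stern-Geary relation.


Apply the Stern-Geary relation: icorr = B / Rp
icorr = 0.019 / 69324 = 2.741×10^-7 A/cm^2

2.741×10^-7 A/cm^2


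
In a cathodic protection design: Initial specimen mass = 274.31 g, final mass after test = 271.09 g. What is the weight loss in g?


Weight loss = initial − final
WL = 274.31 − 271.09 = 3.22 g

3.22 g


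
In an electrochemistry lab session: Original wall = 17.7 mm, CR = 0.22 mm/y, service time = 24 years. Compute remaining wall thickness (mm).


Remaining wall = original − CR × time
t = 17.7 − 0.22*24 = 17.7 − 5.28 = 12.42 mm

12.42 mm


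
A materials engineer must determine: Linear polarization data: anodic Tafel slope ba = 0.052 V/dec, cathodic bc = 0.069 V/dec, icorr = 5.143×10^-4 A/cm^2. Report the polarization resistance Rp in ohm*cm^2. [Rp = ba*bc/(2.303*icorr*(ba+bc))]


Apply the Stern-Geary equation: Rp = ba*bc / (2.303*icorr*(ba+bc))
ba*bc = 0.052*0.069 = 0.003588
ba+bc = 0.121; 2.303*icorr*(ba+bc) = 2.303*5.143×10^-4*0.121 = 1.4331638×10^-4
Rp = 0.003588 / 1.4331638×10^-4 = 25.04 ohm*cm^2

25.04 ohm*cm^2


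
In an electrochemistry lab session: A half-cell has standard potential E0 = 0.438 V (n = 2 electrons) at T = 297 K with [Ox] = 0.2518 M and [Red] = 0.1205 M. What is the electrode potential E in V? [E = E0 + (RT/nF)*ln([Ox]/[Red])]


Apply the Nernst equation: E = E0 + (RT/nF)*ln([Ox]/[Red])
Step 1: RT/nF = 8.314*297/(2*96485) = 0.01279607 V
Step 2: [Ox]/[Red] = 0.2518/0.1205 = 2.089627
Step 3: ln(2.089627) = 0.736986
Step 4: correction = 0.01279607 * 0.736986 = 0.009 V
E = 0.438 + 0.009 = 0.447 V

0.447 V


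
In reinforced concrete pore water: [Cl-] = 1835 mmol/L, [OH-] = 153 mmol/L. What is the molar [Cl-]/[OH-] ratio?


Threshold parameter = [Cl-] / [OH-] (molar basis; both in mmol/L, so units cancel)
Ratio = 1835 / 153 = 11.99

11.99


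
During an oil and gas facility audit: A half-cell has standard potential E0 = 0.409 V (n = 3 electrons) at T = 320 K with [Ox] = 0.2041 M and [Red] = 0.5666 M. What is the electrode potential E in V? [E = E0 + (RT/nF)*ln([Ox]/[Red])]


Apply the Nernst equation: E = E0 + (RT/nF)*ln([Ox]/[Red])
Step 1: RT/nF = 8.314*320/(3*96485) = 0.00919134 V
Step 2: [Ox]/[Red] = 0.2041/0.5666 = 0.360219
Step 3: ln(0.360219) = -1.021043
Step 4: correction = 0.00919134 * -1.021043 = -0.0094 V
E = 0.409 + -0.0094 = 0.3996 V

0.3996 V


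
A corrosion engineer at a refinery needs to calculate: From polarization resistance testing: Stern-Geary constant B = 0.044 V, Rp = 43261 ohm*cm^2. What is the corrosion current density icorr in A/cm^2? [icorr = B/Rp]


Apply the Stern-Geary relation: icorr = B / Rp
icorr = 0.044 / 43261 = 1.017×10^-6 A/cm^2

1.017×10^-6 A/cm^2


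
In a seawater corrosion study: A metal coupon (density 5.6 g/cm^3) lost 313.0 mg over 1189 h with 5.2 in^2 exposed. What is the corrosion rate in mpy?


Apply the mpy weight-loss relation: CR = 534 * W / (D * A * T)
Numerator: 534 * 313.0 = 167142.0
Denominator: 5.6 * 5.2 * 1189 = 34623.68
CR = 167142.0 / 34623.68 = 4.827 mpy

4.827 mpy


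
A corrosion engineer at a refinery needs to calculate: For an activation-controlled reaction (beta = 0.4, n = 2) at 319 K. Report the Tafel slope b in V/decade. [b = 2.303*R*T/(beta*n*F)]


Apply the Tafel slope relation: b = 2.303*R*T/(beta*n*F)
Numerator: 2.303 * 8.314 * 319 = 6107.94
Denominator: 0.4 * 2 * 96485 = 77188.0
b = 6107.94 / 77188.0 = 0.0791 V/decade

0.0791 V/decade


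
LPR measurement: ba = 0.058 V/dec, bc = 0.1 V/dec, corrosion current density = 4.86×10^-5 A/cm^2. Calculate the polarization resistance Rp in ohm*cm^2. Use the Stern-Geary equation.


Apply the Stern-Geary equation: Rp = ba*bc / (2.303*icorr*(ba+bc))
ba*bc = 0.058*0.1 = 0.0058
ba+bc = 0.158; 2.303*icorr*(ba+bc) = 2.303*4.86×10^-5*0.158 = 1.7684276×10^-5
Rp = 0.0058 / 1.7684276×10^-5 = 327.97 ohm*cm^2

327.97 ohm*cm^2


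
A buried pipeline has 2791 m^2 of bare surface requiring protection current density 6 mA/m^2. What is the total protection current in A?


I = area * current density, then convert mA → A (÷1000)
I = 2791 * 6 / 1000 = 16.75 A

16.75 A


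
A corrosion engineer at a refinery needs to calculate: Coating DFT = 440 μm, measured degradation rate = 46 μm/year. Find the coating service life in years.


Service life = thickness / degradation rate
Life = 440 / 46 = 9.6 years

9.6 years


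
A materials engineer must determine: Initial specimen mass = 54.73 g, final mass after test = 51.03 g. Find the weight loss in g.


Weight loss = initial − final
WL = 54.73 − 51.03 = 3.7 g

3.7 g


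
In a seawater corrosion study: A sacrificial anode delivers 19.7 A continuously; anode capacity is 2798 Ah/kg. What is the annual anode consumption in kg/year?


Annual consumption = current * hours per year / capacity
Rate = 19.7 * 8760 / 2798 = 61.7 kg/year

61.7 kg/year


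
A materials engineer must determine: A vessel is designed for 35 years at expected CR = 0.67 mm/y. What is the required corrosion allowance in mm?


Corrosion allowance = CR × design life
CA = 0.67 * 35 = 23.45 mm

23.45 mm


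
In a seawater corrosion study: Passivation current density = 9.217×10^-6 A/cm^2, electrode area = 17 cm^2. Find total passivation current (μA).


I = i_pass * A, then convert A → μA (×10^6)
I = 9.217×10^-6 * 17 * 10^6 = 156.69 μA

156.69 μA


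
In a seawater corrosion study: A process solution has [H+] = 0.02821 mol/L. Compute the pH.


pH = −log10[H+]
pH = −log10(0.02821) = 1.55

1.55


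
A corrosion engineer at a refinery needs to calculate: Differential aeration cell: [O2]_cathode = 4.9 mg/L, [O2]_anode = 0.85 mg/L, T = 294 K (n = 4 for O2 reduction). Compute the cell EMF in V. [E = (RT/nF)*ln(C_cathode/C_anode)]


Apply the Nernst concentration-cell relation: E = (RT/nF)*ln(C_cathode/C_anode)
RT/nF = 8.314*294/(4*96485) = 0.00633341 V
ln(4.9/0.85) = 1.75175
E = 0.00633341 * 1.75175 = 0.01109 V

0.01109 V


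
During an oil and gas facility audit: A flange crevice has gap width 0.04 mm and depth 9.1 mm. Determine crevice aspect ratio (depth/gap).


Aspect ratio = depth / gap
Ratio = 9.1 / 0.04 = 227.5

227.5


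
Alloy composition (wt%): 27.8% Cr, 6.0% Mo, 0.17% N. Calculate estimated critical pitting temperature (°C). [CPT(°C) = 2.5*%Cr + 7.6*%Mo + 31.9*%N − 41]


Apply the ASTM G48 empirical CPT estimate: CPT(°C) = 2.5*%Cr + 7.6*%Mo + 31.9*%N − 41
2.5*27.8 = 69.5; 7.6*6.0 = 45.6; 31.9*0.17 = 5.423
CPT = 69.5 + 45.6 + 5.423 − 41 = 79.523 °C
Rounded to 0.1 °C: CPT ≈ 79.5 °C

79.5 °C


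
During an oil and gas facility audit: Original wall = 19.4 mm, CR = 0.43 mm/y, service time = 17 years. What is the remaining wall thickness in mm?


Remaining wall = original − CR × time
t = 19.4 − 0.43*17 = 19.4 − 7.31 = 12.09 mm

12.09 mm


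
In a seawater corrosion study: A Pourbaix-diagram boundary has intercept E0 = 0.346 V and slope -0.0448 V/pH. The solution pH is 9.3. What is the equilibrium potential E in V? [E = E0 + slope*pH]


Apply the Pourbaix line equation: E = E0 + slope*pH
E = 0.346 + (-0.0448)*9.3 = 0.346 + (-0.41664) = -0.07064 V
Rounded to 3 decimal places: E = -0.071 V

-0.071 V


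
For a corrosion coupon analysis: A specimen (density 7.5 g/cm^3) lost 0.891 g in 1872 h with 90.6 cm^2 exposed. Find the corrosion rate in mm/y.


Apply the mm/y weight-loss relation: CR = 87600 * W / (D * A * T)
Numerator: 87600 * 0.891 = 78051.6
Denominator: 7.5 * 90.6 * 1872 = 1272024.0
CR = 78051.6 / 1272024.0 = 0.0614 mm/y

0.0614 mm/y


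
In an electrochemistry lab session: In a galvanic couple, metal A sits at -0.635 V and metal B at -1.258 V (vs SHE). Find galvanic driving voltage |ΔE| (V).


Driving voltage is the absolute potential difference.
|ΔE| = |-0.635 − (-1.258)| = 0.623 V

0.623 V


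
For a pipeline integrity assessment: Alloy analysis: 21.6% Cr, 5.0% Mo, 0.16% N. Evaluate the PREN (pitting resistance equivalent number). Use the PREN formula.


Apply the PREN formula: PREN = Cr + 3.3*Mo + 16*N
PREN = 21.6 + 3.3*5.0 + 16*0.16
PREN = 21.6 + 16.5 + 2.56 = 40.66

40.66


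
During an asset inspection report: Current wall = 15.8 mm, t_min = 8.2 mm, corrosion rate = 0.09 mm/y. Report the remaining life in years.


Apply the remaining-life relation: RL = (t_current − t_min) / CR
RL = (15.8 − 8.2) / 0.09 = 7.6 / 0.09 = 84.4 years

84.4 years


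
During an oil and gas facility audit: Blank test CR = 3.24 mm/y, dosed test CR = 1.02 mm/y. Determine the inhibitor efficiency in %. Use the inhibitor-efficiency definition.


Apply the inhibitor-efficiency definition: IE = (CR_blank − CR_inh)/CR_blank × 100
IE = (3.24 − 1.02) / 3.24 × 100
IE = 2.22 / 3.24 × 100 = 68.5 %

68.5 %


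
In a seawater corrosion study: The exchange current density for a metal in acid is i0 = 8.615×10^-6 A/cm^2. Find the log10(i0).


i0 = 8.615×10^-6 A/cm^2
log10(i0) = -5.065

-5.065


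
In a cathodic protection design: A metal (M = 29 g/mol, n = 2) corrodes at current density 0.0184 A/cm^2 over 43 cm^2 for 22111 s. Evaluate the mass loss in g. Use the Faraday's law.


Apply Faraday's law: m = i*A*t*M / (n*F)
Total charge passed Q = i*A*t = 0.0184*43*22111 = 17494.2232 C
m = Q*M/(n*F) = 17494.2232*29/(2*96485) = 2.62907 g

2.62907 g


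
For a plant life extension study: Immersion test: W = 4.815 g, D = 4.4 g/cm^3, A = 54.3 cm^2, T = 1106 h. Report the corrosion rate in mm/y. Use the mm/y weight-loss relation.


Apply the mm/y weight-loss relation: CR = 87600 * W / (D * A * T)
Numerator: 87600 * 4.815 = 421794.0
Denominator: 4.4 * 54.3 * 1106 = 264245.52
CR = 421794.0 / 264245.52 = 1.5962 mm/y

1.5962 mm/y


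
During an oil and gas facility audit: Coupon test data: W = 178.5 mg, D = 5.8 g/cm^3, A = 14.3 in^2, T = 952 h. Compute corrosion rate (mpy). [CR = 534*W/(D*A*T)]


Apply the mpy weight-loss relation: CR = 534 * W / (D * A * T)
Numerator: 534 * 178.5 = 95319.0
Denominator: 5.8 * 14.3 * 952 = 78958.88
CR = 95319.0 / 78958.88 = 1.207 mpy

1.207 mpy


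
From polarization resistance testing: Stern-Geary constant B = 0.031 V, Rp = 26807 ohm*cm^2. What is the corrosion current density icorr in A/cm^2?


Apply the Stern-Geary relation: icorr = B / Rp
icorr = 0.031 / 26807 = 1.156×10^-6 A/cm^2

1.156×10^-6 A/cm^2


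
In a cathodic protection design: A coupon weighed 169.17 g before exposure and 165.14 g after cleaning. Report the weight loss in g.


Weight loss = initial − final
WL = 169.17 − 165.14 = 4.03 g

4.03 g


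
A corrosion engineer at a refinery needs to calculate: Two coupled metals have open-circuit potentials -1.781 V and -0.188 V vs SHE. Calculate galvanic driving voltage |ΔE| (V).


Driving voltage is the absolute potential difference.
|ΔE| = |-1.781 − (-0.188)| = 1.593 V

1.593 V


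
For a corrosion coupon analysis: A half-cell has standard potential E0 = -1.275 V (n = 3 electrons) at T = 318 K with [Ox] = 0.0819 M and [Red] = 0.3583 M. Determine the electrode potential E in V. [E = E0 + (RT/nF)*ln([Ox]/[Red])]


Apply the Nernst equation: E = E0 + (RT/nF)*ln([Ox]/[Red])
Step 1: RT/nF = 8.314*318/(3*96485) = 0.0091339 V
Step 2: [Ox]/[Red] = 0.0819/0.3583 = 0.228579
Step 3: ln(0.228579) = -1.475873
Step 4: correction = 0.0091339 * -1.475873 = -0.0135 V
E = -1.275 + -0.0135 = -1.2885 V

-1.2885 V


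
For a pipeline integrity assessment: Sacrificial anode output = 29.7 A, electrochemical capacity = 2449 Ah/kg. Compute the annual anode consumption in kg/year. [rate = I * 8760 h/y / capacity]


Annual consumption = current * hours per year / capacity
Rate = 29.7 * 8760 / 2449 = 106.2 kg/year

106.2 kg/year


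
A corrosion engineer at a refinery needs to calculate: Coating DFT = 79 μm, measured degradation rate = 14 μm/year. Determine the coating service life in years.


Service life = thickness / degradation rate
Life = 79 / 14 = 5.6 years

5.6 years


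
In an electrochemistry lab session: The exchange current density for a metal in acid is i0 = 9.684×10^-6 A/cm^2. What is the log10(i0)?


i0 = 9.684×10^-6 A/cm^2
log10(i0) = -5.014

-5.014


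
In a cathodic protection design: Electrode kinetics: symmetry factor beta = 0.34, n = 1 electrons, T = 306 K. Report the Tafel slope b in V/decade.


Apply the Tafel slope relation: b = 2.303*R*T/(beta*n*F)
Numerator: 2.303 * 8.314 * 306 = 5859.03
Denominator: 0.34 * 1 * 96485 = 32804.9
b = 5859.03 / 32804.9 = 0.179 V/decade

0.179 V/decade


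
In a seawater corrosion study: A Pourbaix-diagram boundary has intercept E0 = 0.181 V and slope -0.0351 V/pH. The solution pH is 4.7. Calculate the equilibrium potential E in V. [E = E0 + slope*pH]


Apply the Pourbaix line equation: E = E0 + slope*pH
E = 0.181 + (-0.0351)*4.7 = 0.181 + (-0.16497) = 0.01603 V
Rounded to 3 decimal places: E = 0.016 V

0.016 V


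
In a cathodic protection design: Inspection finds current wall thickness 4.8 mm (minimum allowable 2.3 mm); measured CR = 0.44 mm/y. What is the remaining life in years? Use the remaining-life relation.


Apply the remaining-life relation: RL = (t_current − t_min) / CR
RL = (4.8 − 2.3) / 0.44 = 2.5 / 0.44 = 5.7 years

5.7 years


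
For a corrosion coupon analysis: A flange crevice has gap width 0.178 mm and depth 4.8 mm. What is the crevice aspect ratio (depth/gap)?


Aspect ratio = depth / gap
Ratio = 4.8 / 0.178 = 27.0

27.0


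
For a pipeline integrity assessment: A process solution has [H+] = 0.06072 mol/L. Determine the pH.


pH = −log10[H+]
pH = −log10(0.06072) = 1.22

1.22


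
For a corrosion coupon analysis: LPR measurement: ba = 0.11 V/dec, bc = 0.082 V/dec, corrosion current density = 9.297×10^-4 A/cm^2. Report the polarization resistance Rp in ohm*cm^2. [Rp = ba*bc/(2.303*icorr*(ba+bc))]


Apply the Stern-Geary equation: Rp = ba*bc / (2.303*icorr*(ba+bc))
ba*bc = 0.11*0.082 = 0.00902
ba+bc = 0.192; 2.303*icorr*(ba+bc) = 2.303*9.297×10^-4*0.192 = 4.1109103×10^-4
Rp = 0.00902 / 4.1109103×10^-4 = 21.9 ohm*cm^2

21.9 ohm*cm^2


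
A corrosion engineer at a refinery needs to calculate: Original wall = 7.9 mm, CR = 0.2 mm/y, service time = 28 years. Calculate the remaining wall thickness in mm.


Remaining wall = original − CR × time
t = 7.9 − 0.2*28 = 7.9 − 5.6 = 2.3 mm

2.3 mm


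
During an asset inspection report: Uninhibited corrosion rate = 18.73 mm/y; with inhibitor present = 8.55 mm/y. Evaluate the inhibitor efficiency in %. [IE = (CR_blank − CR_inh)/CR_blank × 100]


Apply the inhibitor-efficiency definition: IE = (CR_blank − CR_inh)/CR_blank × 100
IE = (18.73 − 8.55) / 18.73 × 100
IE = 10.18 / 18.73 × 100 = 54.4 %

54.4 %


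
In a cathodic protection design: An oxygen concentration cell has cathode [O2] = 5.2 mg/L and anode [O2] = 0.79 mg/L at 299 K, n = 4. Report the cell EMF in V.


Apply the Nernst concentration-cell relation: E = (RT/nF)*ln(C_cathode/C_anode)
RT/nF = 8.314*299/(4*96485) = 0.00644112 V
ln(5.2/0.79) = 1.88438
E = 0.00644112 * 1.88438 = 0.01214 V

0.01214 V


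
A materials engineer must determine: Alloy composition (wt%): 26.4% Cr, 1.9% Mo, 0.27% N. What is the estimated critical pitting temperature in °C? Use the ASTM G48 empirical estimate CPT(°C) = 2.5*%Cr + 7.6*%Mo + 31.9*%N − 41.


Apply the ASTM G48 empirical CPT estimate: CPT(°C) = 2.5*%Cr + 7.6*%Mo + 31.9*%N − 41
2.5*26.4 = 66; 7.6*1.9 = 14.44; 31.9*0.27 = 8.613
CPT = 66 + 14.44 + 8.613 − 41 = 48.053 °C
Rounded to 0.1 °C: CPT ≈ 48.1 °C

48.1 °C


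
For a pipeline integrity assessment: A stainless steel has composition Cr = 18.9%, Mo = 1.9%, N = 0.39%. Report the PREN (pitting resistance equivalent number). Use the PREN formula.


Apply the PREN formula: PREN = Cr + 3.3*Mo + 16*N
PREN = 18.9 + 3.3*1.9 + 16*0.39
PREN = 18.9 + 6.27 + 6.24 = 31.41

31.41


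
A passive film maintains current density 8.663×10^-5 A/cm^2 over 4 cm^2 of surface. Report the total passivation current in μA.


I = i_pass * A, then convert A → μA (×10^6)
I = 8.663×10^-5 * 4 * 10^6 = 346.52 μA

346.52 μA


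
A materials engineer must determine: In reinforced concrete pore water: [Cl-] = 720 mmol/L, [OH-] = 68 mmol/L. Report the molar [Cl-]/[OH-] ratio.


Threshold parameter = [Cl-] / [OH-] (molar basis; both in mmol/L, so units cancel)
Ratio = 720 / 68 = 10.59

10.59


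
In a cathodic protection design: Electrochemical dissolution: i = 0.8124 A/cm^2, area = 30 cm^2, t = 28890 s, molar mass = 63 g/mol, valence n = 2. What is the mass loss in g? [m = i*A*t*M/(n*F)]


Apply Faraday's law: m = i*A*t*M / (n*F)
Total charge passed Q = i*A*t = 0.8124*30*28890 = 704107.08 C
m = Q*M/(n*F) = 704107.08*63/(2*96485) = 229.87379 g

229.87379 g


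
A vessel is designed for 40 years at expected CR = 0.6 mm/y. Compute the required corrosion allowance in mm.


Corrosion allowance = CR × design life
CA = 0.6 * 40 = 24.0 mm

24.0 mm


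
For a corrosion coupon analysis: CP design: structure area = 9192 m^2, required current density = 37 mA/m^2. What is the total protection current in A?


I = area * current density, then convert mA → A (÷1000)
I = 9192 * 37 / 1000 = 340.1 A

340.1 A


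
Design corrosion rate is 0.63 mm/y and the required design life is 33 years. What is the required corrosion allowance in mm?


Corrosion allowance = CR × design life
CA = 0.63 * 33 = 20.79 mm

20.79 mm


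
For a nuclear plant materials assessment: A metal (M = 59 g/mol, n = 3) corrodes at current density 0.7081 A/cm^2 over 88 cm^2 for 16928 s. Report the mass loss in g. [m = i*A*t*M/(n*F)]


Apply Faraday's law: m = i*A*t*M / (n*F)
Total charge passed Q = i*A*t = 0.7081*88*16928 = 1054831.0784 C
m = Q*M/(n*F) = 1054831.0784*59/(3*96485) = 215.0076 g

215.0076 g


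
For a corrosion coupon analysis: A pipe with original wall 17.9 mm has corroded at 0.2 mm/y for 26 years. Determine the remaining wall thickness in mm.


Remaining wall = original − CR × time
t = 17.9 − 0.2*26 = 17.9 − 5.2 = 12.7 mm

12.7 mm


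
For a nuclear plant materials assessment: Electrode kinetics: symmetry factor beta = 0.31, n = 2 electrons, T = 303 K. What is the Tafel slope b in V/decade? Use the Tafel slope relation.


Apply the Tafel slope relation: b = 2.303*R*T/(beta*n*F)
Numerator: 2.303 * 8.314 * 303 = 5801.58
Denominator: 0.31 * 2 * 96485 = 59820.7
b = 5801.58 / 59820.7 = 0.097 V/decade

0.097 V/decade


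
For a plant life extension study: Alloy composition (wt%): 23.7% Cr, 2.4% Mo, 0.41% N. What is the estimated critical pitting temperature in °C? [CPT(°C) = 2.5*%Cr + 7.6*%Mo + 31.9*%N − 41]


Apply the ASTM G48 empirical CPT estimate: CPT(°C) = 2.5*%Cr + 7.6*%Mo + 31.9*%N − 41
2.5*23.7 = 59.25; 7.6*2.4 = 18.24; 31.9*0.41 = 13.079
CPT = 59.25 + 18.24 + 13.079 − 41 = 49.569 °C
Rounded to 0.1 °C: CPT ≈ 49.6 °C

49.6 °C


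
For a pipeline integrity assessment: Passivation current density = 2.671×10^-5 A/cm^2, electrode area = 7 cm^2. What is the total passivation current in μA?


I = i_pass * A, then convert A → μA (×10^6)
I = 2.671×10^-5 * 7 * 10^6 = 186.97 μA

186.97 μA


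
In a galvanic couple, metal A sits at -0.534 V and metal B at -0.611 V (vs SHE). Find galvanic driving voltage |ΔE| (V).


Driving voltage is the absolute potential difference.
|ΔE| = |-0.534 − (-0.611)| = 0.077 V

0.077 V


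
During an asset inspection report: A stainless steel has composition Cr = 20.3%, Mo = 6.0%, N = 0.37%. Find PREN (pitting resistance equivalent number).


Apply the PREN formula: PREN = Cr + 3.3*Mo + 16*N
PREN = 20.3 + 3.3*6.0 + 16*0.37
PREN = 20.3 + 19.8 + 5.92 = 46.02

46.02


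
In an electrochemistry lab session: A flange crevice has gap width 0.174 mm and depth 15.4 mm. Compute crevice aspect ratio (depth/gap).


Aspect ratio = depth / gap
Ratio = 15.4 / 0.174 = 88.5

88.5


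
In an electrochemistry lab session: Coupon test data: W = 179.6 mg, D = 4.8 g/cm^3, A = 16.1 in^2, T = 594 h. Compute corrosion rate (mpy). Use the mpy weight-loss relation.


Apply the mpy weight-loss relation: CR = 534 * W / (D * A * T)
Numerator: 534 * 179.6 = 95906.4
Denominator: 4.8 * 16.1 * 594 = 45904.32
CR = 95906.4 / 45904.32 = 2.08927 mpy

2.08927 mpy


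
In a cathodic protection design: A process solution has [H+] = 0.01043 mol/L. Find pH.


pH = −log10[H+]
pH = −log10(0.01043) = 1.98

1.98


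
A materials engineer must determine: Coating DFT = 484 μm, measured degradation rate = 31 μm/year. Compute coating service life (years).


Service life = thickness / degradation rate
Life = 484 / 31 = 15.6 years

15.6 years


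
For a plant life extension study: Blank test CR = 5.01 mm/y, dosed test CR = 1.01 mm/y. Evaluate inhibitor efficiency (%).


Apply the inhibitor-efficiency definition: IE = (CR_blank − CR_inh)/CR_blank × 100
IE = (5.01 − 1.01) / 5.01 × 100
IE = 4.0 / 5.01 × 100 = 79.8 %

79.8 %


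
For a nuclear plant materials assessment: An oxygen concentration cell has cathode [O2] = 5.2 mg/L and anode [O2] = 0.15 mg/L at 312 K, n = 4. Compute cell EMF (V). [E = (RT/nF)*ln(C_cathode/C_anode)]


Apply the Nernst concentration-cell relation: E = (RT/nF)*ln(C_cathode/C_anode)
RT/nF = 8.314*312/(4*96485) = 0.00672117 V
ln(5.2/0.15) = 3.54578
E = 0.00672117 * 3.54578 = 0.02383 V

0.02383 V


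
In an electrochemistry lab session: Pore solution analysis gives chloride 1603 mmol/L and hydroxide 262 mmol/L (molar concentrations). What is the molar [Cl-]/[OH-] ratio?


Threshold parameter = [Cl-] / [OH-] (molar basis; both in mmol/L, so units cancel)
Ratio = 1603 / 262 = 6.12

6.12


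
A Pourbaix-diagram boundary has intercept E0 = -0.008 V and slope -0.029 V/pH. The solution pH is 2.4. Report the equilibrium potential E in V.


Apply the Pourbaix line equation: E = E0 + slope*pH
E = -0.008 + (-0.029)*2.4 = -0.008 + (-0.0696) = -0.0776 V
Rounded to 3 decimal places: E = -0.078 V

-0.078 V


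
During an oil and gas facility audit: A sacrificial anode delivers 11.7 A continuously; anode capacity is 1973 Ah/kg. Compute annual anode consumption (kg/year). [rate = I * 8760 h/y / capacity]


Annual consumption = current * hours per year / capacity
Rate = 11.7 * 8760 / 1973 = 51.9 kg/year

51.9 kg/year


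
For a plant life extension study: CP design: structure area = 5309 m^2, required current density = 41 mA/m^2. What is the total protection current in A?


I = area * current density, then convert mA → A (÷1000)
I = 5309 * 41 / 1000 = 217.67 A

217.67 A


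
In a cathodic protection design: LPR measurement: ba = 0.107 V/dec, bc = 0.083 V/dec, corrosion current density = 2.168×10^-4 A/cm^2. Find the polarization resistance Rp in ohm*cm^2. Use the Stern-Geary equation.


Apply the Stern-Geary equation: Rp = ba*bc / (2.303*icorr*(ba+bc))
ba*bc = 0.107*0.083 = 0.008881
ba+bc = 0.19; 2.303*icorr*(ba+bc) = 2.303*2.168×10^-4*0.19 = 9.4865176×10^-5
Rp = 0.008881 / 9.4865176×10^-5 = 93.6 ohm*cm^2

93.6 ohm*cm^2


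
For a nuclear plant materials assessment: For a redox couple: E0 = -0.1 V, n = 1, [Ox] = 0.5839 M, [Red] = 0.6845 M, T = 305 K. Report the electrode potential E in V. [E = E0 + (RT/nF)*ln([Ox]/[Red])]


Apply the Nernst equation: E = E0 + (RT/nF)*ln([Ox]/[Red])
Step 1: RT/nF = 8.314*305/(1*96485) = 0.02628149 V
Step 2: [Ox]/[Red] = 0.5839/0.6845 = 0.853031
Step 3: ln(0.853031) = -0.158959
Step 4: correction = 0.02628149 * -0.158959 = -0.0042 V
E = -0.1 + -0.0042 = -0.1042 V

-0.1042 V


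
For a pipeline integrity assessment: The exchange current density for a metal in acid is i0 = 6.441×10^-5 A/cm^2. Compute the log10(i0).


i0 = 6.441×10^-5 A/cm^2
log10(i0) = -4.191

-4.191


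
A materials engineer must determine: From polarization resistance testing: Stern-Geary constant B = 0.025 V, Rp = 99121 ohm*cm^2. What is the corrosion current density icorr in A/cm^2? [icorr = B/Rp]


Apply the Stern-Geary relation: icorr = B / Rp
icorr = 0.025 / 99121 = 2.522×10^-7 A/cm^2

2.522×10^-7 A/cm^2


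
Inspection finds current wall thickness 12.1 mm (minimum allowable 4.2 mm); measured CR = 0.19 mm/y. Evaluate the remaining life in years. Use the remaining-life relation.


Apply the remaining-life relation: RL = (t_current − t_min) / CR
RL = (12.1 − 4.2) / 0.19 = 7.9 / 0.19 = 41.6 years

41.6 years


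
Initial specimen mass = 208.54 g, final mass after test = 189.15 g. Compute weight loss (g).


Weight loss = initial − final
WL = 208.54 − 189.15 = 19.39 g

19.39 g


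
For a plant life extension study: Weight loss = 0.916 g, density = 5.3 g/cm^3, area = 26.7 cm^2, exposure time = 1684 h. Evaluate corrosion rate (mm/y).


Apply the mm/y weight-loss relation: CR = 87600 * W / (D * A * T)
Numerator: 87600 * 0.916 = 80241.6
Denominator: 5.3 * 26.7 * 1684 = 238302.84
CR = 80241.6 / 238302.84 = 0.336721 mm/y

0.336721 mm/y


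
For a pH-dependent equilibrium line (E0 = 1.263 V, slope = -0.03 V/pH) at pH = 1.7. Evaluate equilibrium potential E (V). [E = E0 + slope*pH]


Apply the Pourbaix line equation: E = E0 + slope*pH
E = 1.263 + (-0.03)*1.7 = 1.263 + (-0.051) = 1.212 V
Rounded to 4 decimal places: E = 1.2120 V

1.2120 V


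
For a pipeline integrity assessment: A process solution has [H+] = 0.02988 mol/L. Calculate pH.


pH = −log10[H+]
pH = −log10(0.02988) = 1.52

1.52


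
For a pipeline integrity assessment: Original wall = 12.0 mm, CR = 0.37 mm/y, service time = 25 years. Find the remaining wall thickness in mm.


Remaining wall = original − CR × time
t = 12.0 − 0.37*25 = 12.0 − 9.25 = 2.75 mm

2.75 mm


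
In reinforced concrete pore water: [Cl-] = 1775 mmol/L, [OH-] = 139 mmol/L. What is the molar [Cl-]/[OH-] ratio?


Threshold parameter = [Cl-] / [OH-] (molar basis; both in mmol/L, so units cancel)
Ratio = 1775 / 139 = 12.77

12.77


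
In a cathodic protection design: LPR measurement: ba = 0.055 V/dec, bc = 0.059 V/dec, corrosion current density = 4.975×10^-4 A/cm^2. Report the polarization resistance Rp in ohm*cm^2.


Apply the Stern-Geary equation: Rp = ba*bc / (2.303*icorr*(ba+bc))
ba*bc = 0.055*0.059 = 0.003245
ba+bc = 0.114; 2.303*icorr*(ba+bc) = 2.303*4.975×10^-4*0.114 = 1.3061464×10^-4
Rp = 0.003245 / 1.3061464×10^-4 = 24.8 ohm*cm^2

24.8 ohm*cm^2


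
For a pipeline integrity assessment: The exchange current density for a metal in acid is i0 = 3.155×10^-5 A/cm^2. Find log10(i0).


i0 = 3.155×10^-5 A/cm^2
log10(i0) = -4.501

-4.501


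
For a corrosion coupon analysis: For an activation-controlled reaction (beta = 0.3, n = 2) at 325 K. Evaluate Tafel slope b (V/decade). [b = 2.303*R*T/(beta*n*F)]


Apply the Tafel slope relation: b = 2.303*R*T/(beta*n*F)
Numerator: 2.303 * 8.314 * 325 = 6222.82
Denominator: 0.3 * 2 * 96485 = 57891.0
b = 6222.82 / 57891.0 = 0.107 V/decade

0.107 V/decade


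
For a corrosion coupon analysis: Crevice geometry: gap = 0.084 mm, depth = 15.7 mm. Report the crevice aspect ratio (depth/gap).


Aspect ratio = depth / gap
Ratio = 15.7 / 0.084 = 186.9

186.9


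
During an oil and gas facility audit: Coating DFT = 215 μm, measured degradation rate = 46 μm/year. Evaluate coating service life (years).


Service life = thickness / degradation rate
Life = 215 / 46 = 4.7 years

4.7 years


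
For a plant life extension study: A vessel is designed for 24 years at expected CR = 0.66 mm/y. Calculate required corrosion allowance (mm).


Corrosion allowance = CR × design life
CA = 0.66 * 24 = 15.84 mm

15.84 mm


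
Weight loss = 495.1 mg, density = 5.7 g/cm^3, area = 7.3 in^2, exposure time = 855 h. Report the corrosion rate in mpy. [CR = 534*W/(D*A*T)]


Apply the mpy weight-loss relation: CR = 534 * W / (D * A * T)
Numerator: 534 * 495.1 = 264383.4
Denominator: 5.7 * 7.3 * 855 = 35576.55
CR = 264383.4 / 35576.55 = 7.4314 mpy

7.4314 mpy


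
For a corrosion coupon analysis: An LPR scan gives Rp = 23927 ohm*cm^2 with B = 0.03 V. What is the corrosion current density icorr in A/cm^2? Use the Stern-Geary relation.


Apply the Stern-Geary relation: icorr = B / Rp
icorr = 0.03 / 23927 = 1.254×10^-6 A/cm^2

1.254×10^-6 A/cm^2


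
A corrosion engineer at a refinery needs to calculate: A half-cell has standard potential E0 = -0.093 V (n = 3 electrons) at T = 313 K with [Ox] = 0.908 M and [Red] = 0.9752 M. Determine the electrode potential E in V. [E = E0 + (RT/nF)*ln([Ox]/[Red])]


Apply the Nernst equation: E = E0 + (RT/nF)*ln([Ox]/[Red])
Step 1: RT/nF = 8.314*313/(3*96485) = 0.00899028 V
Step 2: [Ox]/[Red] = 0.908/0.9752 = 0.931091
Step 3: ln(0.931091) = -0.071398
Step 4: correction = 0.00899028 * -0.071398 = -0.001 V
E = -0.093 + -0.001 = -0.094 V

-0.094 V
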